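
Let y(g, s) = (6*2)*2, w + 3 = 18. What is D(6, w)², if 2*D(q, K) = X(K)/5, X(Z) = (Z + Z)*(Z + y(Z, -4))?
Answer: 13689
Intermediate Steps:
w = 15 (w = -3 + 18 = 15)
y(g, s) = 24 (y(g, s) = 12*2 = 24)
X(Z) = 2*Z*(24 + Z) (X(Z) = (Z + Z)*(Z + 24) = (2*Z)*(24 + Z) = 2*Z*(24 + Z))
D(q, K) = K*(24 + K)/5 (D(q, K) = ((2*K*(24 + K))/5)/2 = ((2*K*(24 + K))*(⅕))/2 = (2*K*(24 + K)/5)/2 = K*(24 + K)/5)
D(6, w)² = ((⅕)*15*(24 + 15))² = ((⅕)*15*39)² = 117² = 13689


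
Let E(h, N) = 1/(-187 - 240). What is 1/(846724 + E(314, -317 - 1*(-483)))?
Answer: 427/361551147 ≈ 1.1810e-6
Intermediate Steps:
E(h, N) = -1/427 (E(h, N) = 1/(-427) = -1/427)
1/(846724 + E(314, -317 - 1*(-483))) = 1/(846724 - 1/427) = 1/(361551147/427) = 427/361551147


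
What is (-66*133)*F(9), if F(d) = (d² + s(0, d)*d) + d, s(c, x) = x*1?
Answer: -1501038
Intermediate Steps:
s(c, x) = x
F(d) = d + 2*d² (F(d) = (d² + d*d) + d = (d² + d²) + d = 2*d² + d = d + 2*d²)
(-66*133)*F(9) = (-66*133)*(9*(1 + 2*9)) = -79002*(1 + 18) = -79002*19 = -8778*171 = -1501038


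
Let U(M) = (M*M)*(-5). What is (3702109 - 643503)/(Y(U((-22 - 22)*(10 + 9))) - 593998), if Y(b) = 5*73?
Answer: -3058606/593633 ≈ -5.1524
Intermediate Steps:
U(M) = -5*M**2 (U(M) = M**2*(-5) = -5*M**2)
Y(b) = 365
(3702109 - 643503)/(Y(U((-22 - 22)*(10 + 9))) - 593998) = (3702109 - 643503)/(365 - 593998) = 3058606/(-593633) = 3058606*(-1/593633) = -3058606/593633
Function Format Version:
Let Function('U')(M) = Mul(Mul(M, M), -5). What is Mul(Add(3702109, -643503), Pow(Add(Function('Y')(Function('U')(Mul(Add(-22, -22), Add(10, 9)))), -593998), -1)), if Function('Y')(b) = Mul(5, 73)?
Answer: Rational(-3058606, 593633) ≈ -5.1524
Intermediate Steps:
Function('U')(M) = Mul(-5, Pow(M, 2)) (Function('U')(M) = Mul(Pow(M, 2), -5) = Mul(-5, Pow(M, 2)))
Function('Y')(b) = 365
Mul(Add(3702109, -643503), Pow(Add(Function('Y')(Function('U')(Mul(Add(-22, -22), Add(10, 9)))), -593998), -1)) = Mul(Add(3702109, -643503), Pow(Add(365, -593998), -1)) = Mul(3058606, Pow(-593633, -1)) = Mul(3058606, Rational(-1, 593633)) = Rational(-3058606, 593633)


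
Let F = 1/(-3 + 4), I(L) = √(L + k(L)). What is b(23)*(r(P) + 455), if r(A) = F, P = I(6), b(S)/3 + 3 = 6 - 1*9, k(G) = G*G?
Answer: -8208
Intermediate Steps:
k(G) = G²
I(L) = √(L + L²)
b(S) = -18 (b(S) = -9 + 3*(6 - 1*9) = -9 + 3*(6 - 9) = -9 + 3*(-3) = -9 - 9 = -18)
P = √42 (P = √(6*(1 + 6)) = √(6*7) = √42 ≈ 6.4807)
F = 1 (F = 1/1 = 1)
r(A) = 1
b(23)*(r(P) + 455) = -18*(1 + 455) = -18*456 = -8208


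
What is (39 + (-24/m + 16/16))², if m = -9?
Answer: 16384/9 ≈ 1820.4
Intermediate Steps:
(39 + (-24/m + 16/16))² = (39 + (-24/(-9) + 16/16))² = (39 + (-24*(-⅑) + 16*(1/16)))² = (39 + (8/3 + 1))² = (39 + 11/3)² = (128/3)² = 16384/9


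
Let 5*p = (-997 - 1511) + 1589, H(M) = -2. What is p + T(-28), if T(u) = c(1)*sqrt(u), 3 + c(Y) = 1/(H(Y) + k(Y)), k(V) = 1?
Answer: -919/5 - 8*I*sqrt(7) ≈ -183.8 - 21.166*I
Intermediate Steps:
c(Y) = -4 (c(Y) = -3 + 1/(-2 + 1) = -3 + 1/(-1) = -3 - 1 = -4)
p = -919/5 (p = ((-997 - 1511) + 1589)/5 = (-2508 + 1589)/5 = (1/5)*(-919) = -919/5 ≈ -183.80)
T(u) = -4*sqrt(u)
p + T(-28) = -919/5 - 8*I*sqrt(7)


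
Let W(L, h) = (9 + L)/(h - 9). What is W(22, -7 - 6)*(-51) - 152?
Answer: -1763/22 ≈ -80.136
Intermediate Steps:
W(L, h) = (9 + L)/(-9 + h)
W(22, -7 - 6)*(-51) - 152 = ((9 + 22)/(-9 + (-7 - 6)))*(-51) - 152 = (31/(-9 - 13))*(-51) - 152 = (31/(-22))*(-51) - 152 = -1/22*31*(-51) - 152 = -31/22*(-51) - 152 = 1581/22 - 152 = -1763/22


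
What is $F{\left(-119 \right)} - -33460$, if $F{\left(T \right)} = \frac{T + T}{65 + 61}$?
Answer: $\frac{301123}{9} \approx 33458.0$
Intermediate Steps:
$F{\left(T \right)} = \frac{T}{63}$ ($F{\left(T \right)} = \frac{2 T}{126} = 2 T \frac{1}{126} = \frac{T}{63}$)
$F{\left(-119 \right)} - -33460 = \frac{1}{63} \left(-119\right) - -33460 = - \frac{17}{9} + 33460 = \frac{301123}{9}$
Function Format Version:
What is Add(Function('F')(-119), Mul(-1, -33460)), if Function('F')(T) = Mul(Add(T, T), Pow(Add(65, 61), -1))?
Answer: Rational(301123, 9) ≈ 33458.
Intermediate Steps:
Function('F')(T) = Mul(Rational(1, 63), T) (Function('F')(T) = Mul(Mul(2, T), Pow(126, -1)) = Mul(Mul(2, T), Rational(1, 126)) = Mul(Rational(1, 63), T))
Add(Function('F')(-119), Mul(-1, -33460)) = Add(Mul(Rational(1, 63), -119), Mul(-1, -33460)) = Add(Rational(-17, 9), 33460) = Rational(301123, 9)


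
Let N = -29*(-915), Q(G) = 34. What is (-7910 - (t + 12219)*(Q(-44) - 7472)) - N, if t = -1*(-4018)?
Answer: 120736361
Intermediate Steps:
N = 26535
t = 4018
(-7910 - (t + 12219)*(Q(-44) - 7472)) - N = (-7910 - (4018 + 12219)*(34 - 7472)) - 1*26535 = (-7910 - 16237*(-7438)) - 26535 = (-7910 - 1*(-120770806)) - 26535 = (-7910 + 120770806) - 26535 = 120762896 - 26535 = 120736361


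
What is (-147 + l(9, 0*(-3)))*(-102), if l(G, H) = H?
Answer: 14994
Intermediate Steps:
(-147 + l(9, 0*(-3)))*(-102) = (-147 + 0*(-3))*(-102) = (-147 + 0)*(-102) = -147*(-102) = 14994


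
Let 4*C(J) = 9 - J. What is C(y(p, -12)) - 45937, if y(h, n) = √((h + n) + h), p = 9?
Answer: -183739/4 - √6/4 ≈ -45935.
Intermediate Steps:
y(h, n) = √(n + 2*h)
C(J) = 9/4 - J/4 (C(J) = (9 - J)/4 = 9/4 - J/4)
C(y(p, -12)) - 45937 = (9/4 - √(-12 + 2*9)/4) - 45937 = (9/4 - √(-12 + 18)/4) - 45937 = (9/4 - √6/4) - 45937 = -183739/4 - √6/4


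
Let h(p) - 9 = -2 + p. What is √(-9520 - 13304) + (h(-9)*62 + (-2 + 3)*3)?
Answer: -121 + 6*I*√634 ≈ -121.0 + 151.08*I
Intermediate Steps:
h(p) = 7 + p (h(p) = 9 + (-2 + p) = 7 + p)
√(-9520 - 13304) + (h(-9)*62 + (-2 + 3)*3) = √(-9520 - 13304) + ((7 - 9)*62 + (-2 + 3)*3) = √(-22824) + (-2*62 + 1*3) = 6*I*√634 + (-124 + 3) = 6*I*√634 - 121 = -121 + 6*I*√634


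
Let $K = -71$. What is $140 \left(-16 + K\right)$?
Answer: $-12180$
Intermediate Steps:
$140 \left(-16 + K\right) = 140 \left(-16 - 71\right) = 140 \left(-87\right) = -12180$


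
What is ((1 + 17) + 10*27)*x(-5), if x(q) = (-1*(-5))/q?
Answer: -288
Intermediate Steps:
x(q) = 5/q
((1 + 17) + 10*27)*x(-5) = ((1 + 17) + 10*27)*(5/(-5)) = (18 + 270)*(5*(-⅕)) = 288*(-1) = -288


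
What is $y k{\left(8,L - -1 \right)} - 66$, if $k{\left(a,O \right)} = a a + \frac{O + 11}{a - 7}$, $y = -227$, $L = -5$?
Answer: $-16183$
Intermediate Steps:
$k{\left(a,O \right)} = a^{2} + \frac{11 + O}{-7 + a}$
$y k{\left(8,L - -1 \right)} - 66 = - 227 \frac{11 - 4 + 8^{3} - 7 \cdot 8^{2}}{-7 + 8} - 66 = - 227 \frac{11 + \left(-5 + 1\right) + 512 - 448}{1} - 66 = - 227 \cdot 1 \left(11 - 4 + 512 - 448\right) - 66 = - 227 \cdot 1 \cdot 71 - 66 = \left(-227\right) 71 - 66 = -16117 - 66 = -16183$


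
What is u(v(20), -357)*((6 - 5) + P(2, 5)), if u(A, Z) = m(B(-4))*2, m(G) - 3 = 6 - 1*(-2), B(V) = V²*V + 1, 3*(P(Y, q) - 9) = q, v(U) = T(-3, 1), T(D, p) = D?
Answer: 770/3 ≈ 256.67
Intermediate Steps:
v(U) = -3
P(Y, q) = 9 + q/3
B(V) = 1 + V³ (B(V) = V³ + 1 = 1 + V³)
m(G) = 11 (m(G) = 3 + (6 - 1*(-2)) = 3 + (6 + 2) = 3 + 8 = 11)
u(A, Z) = 22 (u(A, Z) = 11*2 = 22)
u(v(20), -357)*((6 - 5) + P(2, 5)) = 22*((6 - 5) + (9 + (⅓)*5)) = 22*(1 + (9 + 5/3)) = 22*(1 + 32/3) = 22*(35/3) = 770/3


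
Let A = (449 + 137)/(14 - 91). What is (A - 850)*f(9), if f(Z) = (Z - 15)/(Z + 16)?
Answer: 396216/1925 ≈ 205.83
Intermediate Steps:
f(Z) = (-15 + Z)/(16 + Z)
A = -586/77 (A = 586/(-77) = 586*(-1/77) = -586/77 ≈ -7.6104)
(A - 850)*f(9) = (-586/77 - 850)*((-15 + 9)/(16 + 9)) = -66036*(-6)/(77*25) = -66036*(-6)/1925 = -66036/77*(-6/25) = 396216/1925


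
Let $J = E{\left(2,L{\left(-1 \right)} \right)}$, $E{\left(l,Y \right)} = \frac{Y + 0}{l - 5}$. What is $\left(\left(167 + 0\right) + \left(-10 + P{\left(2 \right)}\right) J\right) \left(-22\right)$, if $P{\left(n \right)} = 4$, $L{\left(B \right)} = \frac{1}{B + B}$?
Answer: $-3652$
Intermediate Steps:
$L{\left(B \right)} = \frac{1}{2 B}$
$E{\left(l,Y \right)} = \frac{Y}{-5 + l}$
$J = \frac{1}{6}$ ($J = \frac{\frac{1}{2} \frac{1}{-1}}{-5 + 2} = \frac{\frac{1}{2} \left(-1\right)}{-3} = \left(- \frac{1}{2}\right) \left(- \frac{1}{3}\right) = \frac{1}{6} \approx 0.16667$)
$\left(\left(167 + 0\right) + \left(-10 + P{\left(2 \right)}\right) J\right) \left(-22\right) = \left(\left(167 + 0\right) + \left(-10 + 4\right) \frac{1}{6}\right) \left(-22\right) = \left(167 - 1\right) \left(-22\right) = 166 \left(-22\right) = -3652$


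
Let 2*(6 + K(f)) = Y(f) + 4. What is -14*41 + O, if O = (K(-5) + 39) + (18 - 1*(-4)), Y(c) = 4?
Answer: -515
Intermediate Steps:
K(f) = -2 (K(f) = -6 + (4 + 4)/2 = -6 + (½)*8 = -6 + 4 = -2)
O = 59 (O = (-2 + 39) + (18 - 1*(-4)) = 37 + (18 + 4) = 37 + 22 = 59)
-14*41 + O = -14*41 + 59 = -574 + 59 = -515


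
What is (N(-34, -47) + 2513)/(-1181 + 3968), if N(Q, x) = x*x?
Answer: 1574/929 ≈ 1.6943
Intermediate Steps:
N(Q, x) = x²
(N(-34, -47) + 2513)/(-1181 + 3968) = ((-47)² + 2513)/(-1181 + 3968) = (2209 + 2513)/2787 = 4722*(1/2787) = 1574/929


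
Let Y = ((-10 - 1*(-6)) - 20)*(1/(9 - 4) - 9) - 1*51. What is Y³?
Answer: 513922401/125 ≈ 4.1114e+6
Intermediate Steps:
Y = 801/5 (Y = ((-10 + 6) - 20)*(1/5 - 9) - 51 = (-4 - 20)*(⅕ - 9) - 51 = -24*(-44/5) - 51 = 1056/5 - 51 = 801/5 ≈ 160.20)
Y³ = (801/5)³ = 513922401/125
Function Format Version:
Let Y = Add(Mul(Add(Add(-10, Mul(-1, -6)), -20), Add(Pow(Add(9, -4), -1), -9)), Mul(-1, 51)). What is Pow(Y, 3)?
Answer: Rational(513922401, 125) ≈ 4.1114e+6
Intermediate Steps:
Y = Rational(801, 5) (Y = Add(Mul(Add(Add(-10, 6), -20), Add(Pow(5, -1), -9)), -51) = Add(Mul(Add(-4, -20), Add(Rational(1, 5), -9)), -51) = Add(Mul(-24, Rational(-44, 5)), -51) = Add(Rational(1056, 5), -51) = Rational(801, 5) ≈ 160.20)
Pow(Y, 3) = Pow(Rational(801, 5), 3) = Rational(513922401, 125)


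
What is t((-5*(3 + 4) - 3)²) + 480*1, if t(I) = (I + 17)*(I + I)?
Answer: 4219848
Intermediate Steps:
t(I) = 2*I*(17 + I) (t(I) = (17 + I)*(2*I) = 2*I*(17 + I))
t((-5*(3 + 4) - 3)²) + 480*1 = 2*(-5*(3 + 4) - 3)²*(17 + (-5*(3 + 4) - 3)²) + 480*1 = 2*(-5*7 - 3)²*(17 + (-5*7 - 3)²) + 480 = 2*(-35 - 3)²*(17 + (-35 - 3)²) + 480 = 2*(-38)²*(17 + (-38)²) + 480 = 2*1444*(17 + 1444) + 480 = 2*1444*1461 + 480 = 4219368 + 480 = 4219848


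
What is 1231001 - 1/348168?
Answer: 428595156167/348168 ≈ 1.2310e+6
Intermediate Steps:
1231001 - 1/348168 = 428595156167/348168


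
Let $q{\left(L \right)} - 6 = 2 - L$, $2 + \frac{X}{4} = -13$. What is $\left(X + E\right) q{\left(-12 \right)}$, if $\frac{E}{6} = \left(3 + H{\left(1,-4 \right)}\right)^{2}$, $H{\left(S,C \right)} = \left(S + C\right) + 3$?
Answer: $-120$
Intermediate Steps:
$X = -60$ ($X = -8 + 4 \left(-13\right) = -8 - 52 = -60$)
$q{\left(L \right)} = 8 - L$ ($q{\left(L \right)} = 6 - \left(-2 + L\right) = 8 - L$)
$H{\left(S,C \right)} = 3 + C + S$ ($H{\left(S,C \right)} = \left(C + S\right) + 3 = 3 + C + S$)
$E = 54$ ($E = 6 \left(3 + \left(3 - 4 + 1\right)\right)^{2} = 6 \left(3 + 0\right)^{2} = 6 \cdot 3^{2} = 6 \cdot 9 = 54$)
$\left(X + E\right) q{\left(-12 \right)} = \left(-60 + 54\right) \left(8 - -12\right) = - 6 \left(8 + 12\right) = \left(-6\right) 20 = -120$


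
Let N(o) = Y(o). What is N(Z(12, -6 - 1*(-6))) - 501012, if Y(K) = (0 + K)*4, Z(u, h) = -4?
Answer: -501028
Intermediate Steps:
Y(K) = 4*K (Y(K) = K*4 = 4*K)
N(o) = 4*o
N(Z(12, -6 - 1*(-6))) - 501012 = 4*(-4) - 501012 = -16 - 501012 = -501028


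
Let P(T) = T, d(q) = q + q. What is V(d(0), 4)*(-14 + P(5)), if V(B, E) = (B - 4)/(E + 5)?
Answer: 4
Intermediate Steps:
d(q) = 2*q
V(B, E) = (-4 + B)/(5 + E)
V(d(0), 4)*(-14 + P(5)) = ((-4 + 2*0)/(5 + 4))*(-14 + 5) = ((-4 + 0)/9)*(-9) = ((⅑)*(-4))*(-9) = -4/9*(-9) = 4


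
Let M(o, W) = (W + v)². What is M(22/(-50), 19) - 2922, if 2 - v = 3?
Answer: -2598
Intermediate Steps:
v = -1 (v = 2 - 1*3 = 2 - 3 = -1)
M(o, W) = (-1 + W)² (M(o, W) = (W - 1)² = (-1 + W)²)
M(22/(-50), 19) - 2922 = (-1 + 19)² - 2922 = 18² - 2922 = 324 - 2922 = -2598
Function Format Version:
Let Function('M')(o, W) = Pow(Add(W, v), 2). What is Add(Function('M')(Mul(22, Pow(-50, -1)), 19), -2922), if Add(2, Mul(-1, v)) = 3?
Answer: -2598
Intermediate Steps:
v = -1 (v = Add(2, Mul(-1, 3)) = Add(2, -3) = -1)
Function('M')(o, W) = Pow(Add(-1, W), 2) (Function('M')(o, W) = Pow(Add(W, -1), 2) = Pow(Add(-1, W), 2))
Add(Function('M')(Mul(22, Pow(-50, -1)), 19), -2922) = Add(Pow(Add(-1, 19), 2), -2922) = Add(Pow(18, 2), -2922) = Add(324, -2922) = -2598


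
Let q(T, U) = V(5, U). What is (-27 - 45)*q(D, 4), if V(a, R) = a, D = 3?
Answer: -360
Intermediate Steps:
q(T, U) = 5
(-27 - 45)*q(D, 4) = (-27 - 45)*5 = -72*5 = -360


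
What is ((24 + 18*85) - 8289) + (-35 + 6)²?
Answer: -5894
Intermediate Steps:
((24 + 18*85) - 8289) + (-35 + 6)² = ((24 + 1530) - 8289) + (-29)² = (1554 - 8289) + 841 = -6735 + 841 = -5894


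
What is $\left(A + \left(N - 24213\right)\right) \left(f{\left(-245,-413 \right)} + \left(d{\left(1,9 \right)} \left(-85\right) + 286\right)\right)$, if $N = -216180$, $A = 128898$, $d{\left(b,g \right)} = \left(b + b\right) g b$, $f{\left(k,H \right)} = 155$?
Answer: $121418055$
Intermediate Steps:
$d{\left(b,g \right)} = 2 g b^{2}$ ($d{\left(b,g \right)} = 2 b b g = 2 g b^{2}$)
$\left(A + \left(N - 24213\right)\right) \left(f{\left(-245,-413 \right)} + \left(d{\left(1,9 \right)} \left(-85\right) + 286\right)\right) = \left(128898 - 240393\right) \left(155 + \left(2 \cdot 9 \cdot 1^{2} \left(-85\right) + 286\right)\right) = \left(128898 - 240393\right) \left(155 + \left(2 \cdot 9 \cdot 1 \left(-85\right) + 286\right)\right) = \left(128898 - 240393\right) \left(155 + \left(18 \left(-85\right) + 286\right)\right) = - 111495 \left(155 + \left(-1530 + 286\right)\right) = - 111495 \left(155 - 1244\right) = \left(-111495\right) \left(-1089\right) = 121418055$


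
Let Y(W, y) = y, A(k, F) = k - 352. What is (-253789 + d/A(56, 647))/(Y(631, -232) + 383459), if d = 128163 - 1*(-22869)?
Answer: -9409072/14179399 ≈ -0.66357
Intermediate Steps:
A(k, F) = -352 + k
d = 151032 (d = 128163 + 22869 = 151032)
(-253789 + d/A(56, 647))/(Y(631, -232) + 383459) = (-253789 + 151032/(-352 + 56))/(-232 + 383459) = (-253789 + 151032/(-296))/383227 = (-253789 + 151032*(-1/296))*(1/383227) = (-253789 - 18879/37)*(1/383227) = -9409072/37*1/383227 = -9409072/14179399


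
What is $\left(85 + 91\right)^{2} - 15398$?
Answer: $15578$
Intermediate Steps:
$\left(85 + 91\right)^{2} - 15398 = 176^{2} - 15398 = 30976 - 15398 = 15578$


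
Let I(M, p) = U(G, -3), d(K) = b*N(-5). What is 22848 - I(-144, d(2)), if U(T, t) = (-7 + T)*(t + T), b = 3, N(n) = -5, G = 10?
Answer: 22827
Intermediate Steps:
d(K) = -15 (d(K) = 3*(-5) = -15)
U(T, t) = (-7 + T)*(T + t)
I(M, p) = 21 (I(M, p) = 10² - 7*10 - 7*(-3) + 10*(-3) = 100 - 70 + 21 - 30 = 21)
22848 - I(-144, d(2)) = 22848 - 1*21 = 22848 - 21 = 22827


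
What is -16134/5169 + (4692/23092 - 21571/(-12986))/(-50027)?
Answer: -876959552317977/280956353448206 ≈ -3.1213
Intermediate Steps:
-16134/5169 + (4692/23092 - 21571/(-12986))/(-50027) = -16134*1/5169 + (4692*(1/23092) - 21571*(-1/12986))*(-1/50027) = -5378/1723 + (51/251 + 21571/12986)*(-1/50027) = -5378/1723 + (6076607/3259486)*(-1/50027) = -5378/1723 - 6076607/163062306122 = -876959552317977/280956353448206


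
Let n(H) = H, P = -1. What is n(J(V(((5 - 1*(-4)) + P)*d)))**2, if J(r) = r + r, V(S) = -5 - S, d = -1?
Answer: 36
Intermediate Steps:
J(r) = 2*r
n(J(V(((5 - 1*(-4)) + P)*d)))**2 = (2*(-5 - ((5 - 1*(-4)) - 1)*(-1)))**2 = (2*(-5 - ((5 + 4) - 1)*(-1)))**2 = (2*(-5 - (9 - 1)*(-1)))**2 = (2*(-5 - 8*(-1)))**2 = (2*(-5 - 1*(-8)))**2 = (2*(-5 + 8))**2 = (2*3)**2 = 6**2 = 36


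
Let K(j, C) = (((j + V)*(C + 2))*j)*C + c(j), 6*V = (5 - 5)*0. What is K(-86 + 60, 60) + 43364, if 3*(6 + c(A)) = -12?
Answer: 2558074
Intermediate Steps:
V = 0 (V = ((5 - 5)*0)/6 = (0*0)/6 = (⅙)*0 = 0)
c(A) = -10 (c(A) = -6 + (⅓)*(-12) = -6 - 4 = -10)
K(j, C) = -10 + C*j²*(2 + C) (K(j, C) = (((j + 0)*(C + 2))*j)*C - 10 = ((j*(2 + C))*j)*C - 10 = (j²*(2 + C))*C - 10 = C*j²*(2 + C) - 10 = -10 + C*j²*(2 + C))
K(-86 + 60, 60) + 43364 = (-10 + 60²*(-86 + 60)² + 2*60*(-86 + 60)²) + 43364 = (-10 + 3600*(-26)² + 2*60*(-26)²) + 43364 = (-10 + 3600*676 + 2*60*676) + 43364 = (-10 + 2433600 + 81120) + 43364 = 2514710 + 43364 = 2558074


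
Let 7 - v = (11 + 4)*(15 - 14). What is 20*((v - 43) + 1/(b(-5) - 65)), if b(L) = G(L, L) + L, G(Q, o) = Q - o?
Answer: -7142/7 ≈ -1020.3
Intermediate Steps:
v = -8 (v = 7 - (11 + 4)*(15 - 14) = 7 - 15 = -8)
b(L) = L (b(L) = (L - L) + L = 0 + L = L)
20*((v - 43) + 1/(b(-5) - 65)) = 20*((-8 - 43) + 1/(-5 - 65)) = 20*(-51 + 1/(-70)) = 20*(-51 - 1/70) = 20*(-3571/70) = -7142/7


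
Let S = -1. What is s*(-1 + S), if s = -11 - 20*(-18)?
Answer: -698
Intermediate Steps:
s = 349 (s = -11 + 360 = 349)
s*(-1 + S) = 349*(-1 - 1) = 349*(-2) = -698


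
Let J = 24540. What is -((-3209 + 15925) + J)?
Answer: -37256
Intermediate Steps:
-((-3209 + 15925) + J) = -((-3209 + 15925) + 24540) = -(12716 + 24540) = -1*37256 = -37256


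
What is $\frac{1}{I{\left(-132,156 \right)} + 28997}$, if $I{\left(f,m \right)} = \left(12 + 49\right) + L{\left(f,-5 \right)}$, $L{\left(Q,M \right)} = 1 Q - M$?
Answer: $\frac{1}{28931} \approx 3.4565 \cdot 10^{-5}$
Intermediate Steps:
$L{\left(Q,M \right)} = Q - M$
$I{\left(f,m \right)} = 66 + f$ ($I{\left(f,m \right)} = \left(12 + 49\right) + \left(f - -5\right) = 61 + \left(f + 5\right) = 61 + \left(5 + f\right) = 66 + f$)
$\frac{1}{I{\left(-132,156 \right)} + 28997} = \frac{1}{\left(66 - 132\right) + 28997} = \frac{1}{-66 + 28997} = \frac{1}{28931}$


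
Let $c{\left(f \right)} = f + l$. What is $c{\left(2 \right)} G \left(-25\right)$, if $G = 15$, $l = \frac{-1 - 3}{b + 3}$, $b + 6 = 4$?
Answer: $750$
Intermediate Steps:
$b = -2$ ($b = -6 + 4 = -2$)
$l = -4$ ($l = \frac{-1 - 3}{-2 + 3} = - \frac{4}{1} = \left(-4\right) 1 = -4$)
$c{\left(f \right)} = -4 + f$ ($c{\left(f \right)} = f - 4 = -4 + f$)
$c{\left(2 \right)} G \left(-25\right) = \left(-4 + 2\right) 15 \left(-25\right) = \left(-2\right) 15 \left(-25\right) = \left(-30\right) \left(-25\right) = 750$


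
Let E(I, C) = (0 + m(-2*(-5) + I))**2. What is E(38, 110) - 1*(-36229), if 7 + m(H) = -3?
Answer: 36329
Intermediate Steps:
m(H) = -10 (m(H) = -7 - 3 = -10)
E(I, C) = 100 (E(I, C) = (0 - 10)**2 = (-10)**2 = 100)
E(38, 110) - 1*(-36229) = 100 - 1*(-36229) = 100 + 36229 = 36329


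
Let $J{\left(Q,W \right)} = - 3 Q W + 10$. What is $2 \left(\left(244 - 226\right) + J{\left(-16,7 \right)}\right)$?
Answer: $728$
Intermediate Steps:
$J{\left(Q,W \right)} = 10 - 3 Q W$ ($J{\left(Q,W \right)} = - 3 Q W + 10 = 10 - 3 Q W$)
$2 \left(\left(244 - 226\right) + J{\left(-16,7 \right)}\right) = 2 \left(\left(244 - 226\right) - \left(-10 - 336\right)\right) = 2 \left(18 + \left(10 + 336\right)\right) = 2 \left(18 + 346\right) = 2 \cdot 364 = 728$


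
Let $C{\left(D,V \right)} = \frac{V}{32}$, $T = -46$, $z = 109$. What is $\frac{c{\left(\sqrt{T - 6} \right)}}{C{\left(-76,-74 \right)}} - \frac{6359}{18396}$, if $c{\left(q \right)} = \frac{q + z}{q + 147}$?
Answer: $\frac{- 1059238 \sqrt{13} + 66669225 i}{680652 \left(- 147 i + 2 \sqrt{13}\right)} \approx -0.66659 - 0.0054705 i$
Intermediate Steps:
$C{\left(D,V \right)} = \frac{V}{32}$ ($C{\left(D,V \right)} = V \frac{1}{32} = \frac{V}{32}$)
$c{\left(q \right)} = \frac{109 + q}{147 + q}$ ($c{\left(q \right)} = \frac{q + 109}{q + 147} = \frac{109 + q}{147 + q}$)
$\frac{c{\left(\sqrt{T - 6} \right)}}{C{\left(-76,-74 \right)}} - \frac{6359}{18396} = \frac{\frac{1}{147 + \sqrt{-46 - 6}} \left(109 + \sqrt{-46 - 6}\right)}{\frac{1}{32} \left(-74\right)} - \frac{6359}{18396} = \frac{\frac{1}{147 + \sqrt{-52}} \left(109 + \sqrt{-52}\right)}{- \frac{37}{16}} - \frac{6359}{18396} = \frac{109 + 2 i \sqrt{13}}{147 + 2 i \sqrt{13}} \left(- \frac{16}{37}\right) - \frac{6359}{18396} = - \frac{16 \left(109 + 2 i \sqrt{13}\right)}{37 \left(147 + 2 i \sqrt{13}\right)} - \frac{6359}{18396} = - \frac{6359}{18396} - \frac{16 \left(109 + 2 i \sqrt{13}\right)}{37 \left(147 + 2 i \sqrt{13}\right)}$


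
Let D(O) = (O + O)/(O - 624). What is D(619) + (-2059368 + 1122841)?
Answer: -4683873/5 ≈ -9.3678e+5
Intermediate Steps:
D(O) = 2*O/(-624 + O) (D(O) = (2*O)/(-624 + O) = 2*O/(-624 + O))
D(619) + (-2059368 + 1122841) = 2*619/(-624 + 619) + (-2059368 + 1122841) = 2*619/(-5) - 936527 = 2*619*(-⅕) - 936527 = -1238/5 - 936527 = -4683873/5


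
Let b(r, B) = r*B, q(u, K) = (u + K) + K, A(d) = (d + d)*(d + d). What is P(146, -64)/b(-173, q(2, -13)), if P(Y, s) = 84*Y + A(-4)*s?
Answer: 1021/519 ≈ 1.9672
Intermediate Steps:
A(d) = 4*d² (A(d) = (2*d)*(2*d) = 4*d²)
q(u, K) = u + 2*K (q(u, K) = (K + u) + K = u + 2*K)
P(Y, s) = 64*s + 84*Y (P(Y, s) = 84*Y + (4*(-4)²)*s = 84*Y + (4*16)*s = 84*Y + 64*s = 64*s + 84*Y)
b(r, B) = B*r
P(146, -64)/b(-173, q(2, -13)) = (64*(-64) + 84*146)/(((2 + 2*(-13))*(-173))) = (-4096 + 12264)/(((2 - 26)*(-173))) = 8168/((-24*(-173))) = 8168/4152 = 8168*(1/4152) = 1021/519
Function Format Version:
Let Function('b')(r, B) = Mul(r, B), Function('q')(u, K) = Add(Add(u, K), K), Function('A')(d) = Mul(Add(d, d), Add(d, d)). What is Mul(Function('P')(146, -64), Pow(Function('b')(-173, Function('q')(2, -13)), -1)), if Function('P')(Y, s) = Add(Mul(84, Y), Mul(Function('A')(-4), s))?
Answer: Rational(1021, 519) ≈ 1.9672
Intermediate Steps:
Function('A')(d) = Mul(4, Pow(d, 2)) (Function('A')(d) = Mul(Mul(2, d), Mul(2, d)) = Mul(4, Pow(d, 2)))
Function('q')(u, K) = Add(u, Mul(2, K)) (Function('q')(u, K) = Add(Add(K, u), K) = Add(u, Mul(2, K)))
Function('P')(Y, s) = Add(Mul(64, s), Mul(84, Y)) (Function('P')(Y, s) = Add(Mul(84, Y), Mul(Mul(4, Pow(-4, 2)), s)) = Add(Mul(84, Y), Mul(Mul(4, 16), s)) = Add(Mul(84, Y), Mul(64, s)) = Add(Mul(64, s), Mul(84, Y)))
Function('b')(r, B) = Mul(B, r)
Mul(Function('P')(146, -64), Pow(Function('b')(-173, Function('q')(2, -13)), -1)) = Mul(Add(Mul(64, -64), Mul(84, 146)), Pow(Mul(Add(2, Mul(2, -13)), -173), -1)) = Mul(Add(-4096, 12264), Pow(Mul(Add(2, -26), -173), -1)) = Mul(8168, Pow(Mul(-24, -173), -1)) = Mul(8168, Pow(4152, -1)) = Mul(8168, Rational(1, 4152)) = Rational(1021, 519)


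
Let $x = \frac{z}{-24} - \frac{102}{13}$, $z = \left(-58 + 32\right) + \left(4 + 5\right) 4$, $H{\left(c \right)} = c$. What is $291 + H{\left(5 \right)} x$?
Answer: $\frac{38951}{156} \approx 249.69$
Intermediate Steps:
$z = 10$ ($z = -26 + 9 \cdot 4 = -26 + 36 = 10$)
$x = - \frac{1289}{156}$ ($x = \frac{10}{-24} - \frac{102}{13} = 10 \left(- \frac{1}{24}\right) - \frac{102}{13} = - \frac{5}{12} - \frac{102}{13} = - \frac{1289}{156} \approx -8.2628$)
$291 + H{\left(5 \right)} x = 291 + 5 \left(- \frac{1289}{156}\right) = 291 - \frac{6445}{156} = \frac{38951}{156}$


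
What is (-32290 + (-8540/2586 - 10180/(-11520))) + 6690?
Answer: -6355954061/248256 ≈ -25602.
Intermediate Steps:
(-32290 + (-8540/2586 - 10180/(-11520))) + 6690 = (-32290 + (-8540*1/2586 - 10180*(-1/11520))) + 6690 = (-32290 + (-4270/1293 + 509/576)) + 6690 = (-32290 - 600461/248256) + 6690 = -8016786701/248256 + 6690 = -6355954061/248256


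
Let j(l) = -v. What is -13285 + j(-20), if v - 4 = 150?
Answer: -13439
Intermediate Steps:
v = 154 (v = 4 + 150 = 154)
j(l) = -154 (j(l) = -1*154 = -154)
-13285 + j(-20) = -13285 - 154 = -13439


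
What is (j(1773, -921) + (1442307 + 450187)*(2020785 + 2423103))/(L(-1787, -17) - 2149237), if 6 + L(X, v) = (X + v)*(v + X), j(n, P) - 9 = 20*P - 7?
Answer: 8410031358254/1105173 ≈ 7.6097e+6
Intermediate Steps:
j(n, P) = 2 + 20*P (j(n, P) = 9 + (20*P - 7) = 9 + (-7 + 20*P) = 2 + 20*P)
L(X, v) = -6 + (X + v)² (L(X, v) = -6 + (X + v)*(v + X) = -6 + (X + v)*(X + v) = -6 + (X + v)²)
(j(1773, -921) + (1442307 + 450187)*(2020785 + 2423103))/(L(-1787, -17) - 2149237) = ((2 + 20*(-921)) + (1442307 + 450187)*(2020785 + 2423103))/((-6 + (-1787 - 17)²) - 2149237) = ((2 - 18420) + 1892494*4443888)/((-6 + (-1804)²) - 2149237) = (-18418 + 8410031376672)/((-6 + 3254416) - 2149237) = 8410031358254/(3254410 - 2149237) = 8410031358254/1105173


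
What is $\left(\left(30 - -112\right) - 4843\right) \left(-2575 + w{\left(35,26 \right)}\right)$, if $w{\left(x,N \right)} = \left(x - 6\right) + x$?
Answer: $11804211$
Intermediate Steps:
$w{\left(x,N \right)} = -6 + 2 x$ ($w{\left(x,N \right)} = \left(-6 + x\right) + x = -6 + 2 x$)
$\left(\left(30 - -112\right) - 4843\right) \left(-2575 + w{\left(35,26 \right)}\right) = \left(\left(30 - -112\right) - 4843\right) \left(-2575 + \left(-6 + 2 \cdot 35\right)\right) = \left(\left(30 + 112\right) - 4843\right) \left(-2575 + \left(-6 + 70\right)\right) = \left(142 - 4843\right) \left(-2575 + 64\right) = \left(-4701\right) \left(-2511\right) = 11804211$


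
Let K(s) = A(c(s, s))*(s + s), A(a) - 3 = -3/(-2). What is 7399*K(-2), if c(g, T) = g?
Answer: -133182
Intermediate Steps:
A(a) = 9/2 (A(a) = 3 - 3/(-2) = 3 - 3*(-1/2) = 3 + 3/2 = 9/2)
K(s) = 9*s (K(s) = 9*(s + s)/2 = 9*(2*s)/2 = 9*s)
7399*K(-2) = 7399*(9*(-2)) = 7399*(-18) = -133182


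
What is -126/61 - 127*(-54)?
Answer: 418212/61 ≈ 6855.9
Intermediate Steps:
-126/61 - 127*(-54) = -126*1/61 + 6858 = -126/61 + 6858 = 418212/61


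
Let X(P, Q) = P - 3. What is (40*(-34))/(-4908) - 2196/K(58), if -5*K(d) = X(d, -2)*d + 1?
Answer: 14557400/3915357 ≈ 3.7180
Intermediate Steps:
X(P, Q) = -3 + P
K(d) = -1/5 - d*(-3 + d)/5 (K(d) = -((-3 + d)*d + 1)/5 = -(d*(-3 + d) + 1)/5 = -(1 + d*(-3 + d))/5 = -1/5 - d*(-3 + d)/5)
(40*(-34))/(-4908) - 2196/K(58) = (40*(-34))/(-4908) - 2196/(-1/5 - 1/5*58*(-3 + 58)) = -1360*(-1/4908) - 2196/(-1/5 - 1/5*58*55) = 340/1227 - 2196/(-1/5 - 638) = 340/1227 - 2196/(-3191/5) = 340/1227 - 2196*(-5/3191) = 340/1227 + 10980/3191 = 14557400/3915357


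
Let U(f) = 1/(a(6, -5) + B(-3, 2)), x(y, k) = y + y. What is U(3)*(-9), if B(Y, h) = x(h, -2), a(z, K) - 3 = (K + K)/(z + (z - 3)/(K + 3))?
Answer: -81/43 ≈ -1.8837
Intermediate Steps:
a(z, K) = 3 + 2*K/(z + (-3 + z)/(3 + K)) (a(z, K) = 3 + (K + K)/(z + (z - 3)/(K + 3)) = 3 + (2*K)/(z + (-3 + z)/(3 + K)) = 3 + 2*K/(z + (-3 + z)/(3 + K)))
x(y, k) = 2*y
B(Y, h) = 2*h
U(f) = 9/43 (U(f) = 1/((-9 + 2*(-5)² + 6*(-5) + 12*6 + 3*(-5)*6)/(-3 + 4*6 - 5*6) + 2*2) = 1/((-9 + 2*25 - 30 + 72 - 90)/(-3 + 24 - 30) + 4) = 1/((-9 + 50 - 30 + 72 - 90)/(-9) + 4) = 1/(-⅑*(-7) + 4) = 1/(7/9 + 4) = 1/(43/9) = 9/43)
U(3)*(-9) = (9/43)*(-9) = -81/43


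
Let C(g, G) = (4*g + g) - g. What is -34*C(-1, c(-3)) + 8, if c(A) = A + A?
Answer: 144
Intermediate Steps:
c(A) = 2*A
C(g, G) = 4*g (C(g, G) = 5*g - g = 4*g)
-34*C(-1, c(-3)) + 8 = -136*(-1) + 8 = -34*(-4) + 8 = 136 + 8 = 144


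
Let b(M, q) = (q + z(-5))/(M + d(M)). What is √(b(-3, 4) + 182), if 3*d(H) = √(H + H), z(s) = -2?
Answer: √2*√((816 - 91*I*√6)/(9 - I*√6)) ≈ 13.468 - 0.0062717*I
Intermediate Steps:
d(H) = √2*√H/3 (d(H) = √(H + H)/3 = √(2*H)/3 = (√2*√H)/3 = √2*√H/3)
b(M, q) = (-2 + q)/(M + √2*√M/3) (b(M, q) = (q - 2)/(M + √2*√M/3) = (-2 + q)/(M + √2*√M/3))
√(b(-3, 4) + 182) = √(3*(-2 + 4)/(3*(-3) + √2*√(-3)) + 182) = √(3*2/(-9 + √2*(I*√3)) + 182) = √(3*2/(-9 + I*√6) + 182) = √(6/(-9 + I*√6) + 182) = √(182 + 6/(-9 + I*√6))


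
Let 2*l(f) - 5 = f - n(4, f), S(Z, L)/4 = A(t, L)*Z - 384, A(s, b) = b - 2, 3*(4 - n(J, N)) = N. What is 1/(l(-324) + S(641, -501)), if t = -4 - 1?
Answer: -2/2582887 ≈ -7.7433e-7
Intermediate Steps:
t = -5
n(J, N) = 4 - N/3
A(s, b) = -2 + b
S(Z, L) = -1536 + 4*Z*(-2 + L) (S(Z, L) = 4*((-2 + L)*Z - 384) = 4*(Z*(-2 + L) - 384) = 4*(-384 + Z*(-2 + L)) = -1536 + 4*Z*(-2 + L))
l(f) = 1/2 + 2*f/3 (l(f) = 5/2 + (f - (4 - f/3))/2 = 5/2 + (f + (-4 + f/3))/2 = 5/2 + (-4 + 4*f/3)/2 = 5/2 + (-2 + 2*f/3) = 1/2 + 2*f/3)
1/(l(-324) + S(641, -501)) = 1/((1/2 + (2/3)*(-324)) + (-1536 + 4*641*(-2 - 501))) = 1/((1/2 - 216) + (-1536 + 4*641*(-503))) = 1/(-431/2 + (-1536 - 1289692)) = 1/(-431/2 - 1291228) = 1/(-2582887/2) = -2/2582887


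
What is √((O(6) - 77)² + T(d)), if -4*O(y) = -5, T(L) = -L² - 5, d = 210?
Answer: I*√613871/4 ≈ 195.87*I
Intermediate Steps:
T(L) = -5 - L²
O(y) = 5/4 (O(y) = -¼*(-5) = 5/4)
√((O(6) - 77)² + T(d)) = √((5/4 - 77)² + (-5 - 1*210²)) = √((-303/4)² + (-5 - 1*44100)) = √(91809/16 + (-5 - 44100)) = √(91809/16 - 44105) = √(-613871/16) = I*√613871/4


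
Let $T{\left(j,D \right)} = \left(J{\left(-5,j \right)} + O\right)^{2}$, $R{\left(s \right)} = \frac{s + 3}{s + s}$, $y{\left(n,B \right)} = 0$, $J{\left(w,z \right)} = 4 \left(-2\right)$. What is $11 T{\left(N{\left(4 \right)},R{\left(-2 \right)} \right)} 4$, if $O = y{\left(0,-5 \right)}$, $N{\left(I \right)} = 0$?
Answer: $2816$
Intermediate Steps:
$J{\left(w,z \right)} = -8$
$O = 0$
$R{\left(s \right)} = \frac{3 + s}{2 s}$
$T{\left(j,D \right)} = 64$ ($T{\left(j,D \right)} = \left(-8 + 0\right)^{2} = \left(-8\right)^{2} = 64$)
$11 T{\left(N{\left(4 \right)},R{\left(-2 \right)} \right)} 4 = 11 \cdot 64 \cdot 4 = 704 \cdot 4 = 2816$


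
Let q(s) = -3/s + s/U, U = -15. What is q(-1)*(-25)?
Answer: -230/3 ≈ -76.667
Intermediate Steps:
q(s) = -3/s - s/15 (q(s) = -3/s + s/(-15) = -3/s + s*(-1/15) = -3/s - s/15)
q(-1)*(-25) = (-3/(-1) - 1/15*(-1))*(-25) = (-3*(-1) + 1/15)*(-25) = (3 + 1/15)*(-25) = (46/15)*(-25) = -230/3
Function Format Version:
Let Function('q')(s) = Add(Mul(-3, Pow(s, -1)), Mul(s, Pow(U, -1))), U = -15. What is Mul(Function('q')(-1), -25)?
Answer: Rational(-230, 3) ≈ -76.667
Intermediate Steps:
Function('q')(s) = Add(Mul(-3, Pow(s, -1)), Mul(Rational(-1, 15), s)) (Function('q')(s) = Add(Mul(-3, Pow(s, -1)), Mul(s, Pow(-15, -1))) = Add(Mul(-3, Pow(s, -1)), Mul(s, Rational(-1, 15))) = Add(Mul(-3, Pow(s, -1)), Mul(Rational(-1, 15), s)))
Mul(Function('q')(-1), -25) = Mul(Add(Mul(-3, Pow(-1, -1)), Mul(Rational(-1, 15), -1)), -25) = Mul(Add(Mul(-3, -1), Rational(1, 15)), -25) = Mul(Add(3, Rational(1, 15)), -25) = Mul(Rational(46, 15), -25) = Rational(-230, 3)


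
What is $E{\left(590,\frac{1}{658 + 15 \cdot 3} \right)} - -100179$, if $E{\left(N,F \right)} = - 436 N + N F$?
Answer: $- \frac{110413293}{703} \approx -1.5706 \cdot 10^{5}$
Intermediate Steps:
$E{\left(N,F \right)} = - 436 N + F N$
$E{\left(590,\frac{1}{658 + 15 \cdot 3} \right)} - -100179 = 590 \left(-436 + \frac{1}{658 + 15 \cdot 3}\right) - -100179 = 590 \left(-436 + \frac{1}{658 + 45}\right) + 100179 = 590 \left(-436 + \frac{1}{703}\right) + 100179 = 590 \left(- \frac{306507}{703}\right) + 100179 = - \frac{180839130}{703} + 100179 = - \frac{110413293}{703}$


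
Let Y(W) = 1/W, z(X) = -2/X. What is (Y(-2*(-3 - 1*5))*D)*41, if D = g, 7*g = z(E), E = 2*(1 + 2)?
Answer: -41/336 ≈ -0.12202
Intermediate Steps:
E = 6 (E = 2*3 = 6)
g = -1/21 (g = (-2/6)/7 = (-2*⅙)/7 = (⅐)*(-⅓) = -1/21 ≈ -0.047619)
D = -1/21 ≈ -0.047619
(Y(-2*(-3 - 1*5))*D)*41 = (-1/21/(-2*(-3 - 1*5)))*41 = (-1/21/(-2*(-3 - 5)))*41 = (-1/21/(-2*(-8)))*41 = (-1/21/16)*41 = ((1/16)*(-1/21))*41 = -1/336*41 = -41/336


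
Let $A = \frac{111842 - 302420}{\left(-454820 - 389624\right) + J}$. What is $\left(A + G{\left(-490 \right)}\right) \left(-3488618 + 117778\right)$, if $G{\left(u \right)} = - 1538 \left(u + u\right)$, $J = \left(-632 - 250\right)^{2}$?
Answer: $- \frac{8449161758299438}{1663} \approx -5.0807 \cdot 10^{12}$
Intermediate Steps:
$J = 777924$ ($J = \left(-882\right)^{2} = 777924$)
$G{\left(u \right)} = - 3076 u$ ($G{\left(u \right)} = - 1538 \cdot 2 u = - 3076 u$)
$A = \frac{95289}{33260}$ ($A = \frac{111842 - 302420}{\left(-454820 - 389624\right) + 777924} = - \frac{190578}{-844444 + 777924} = - \frac{190578}{-66520} = \left(-190578\right) \left(- \frac{1}{66520}\right) = \frac{95289}{33260} \approx 2.865$)
$\left(A + G{\left(-490 \right)}\right) \left(-3488618 + 117778\right) = \left(\frac{95289}{33260} - -1507240\right) \left(-3488618 + 117778\right) = \left(\frac{95289}{33260} + 1507240\right) \left(-3370840\right) = \frac{50130897689}{33260} \left(-3370840\right) = - \frac{8449161758299438}{1663}$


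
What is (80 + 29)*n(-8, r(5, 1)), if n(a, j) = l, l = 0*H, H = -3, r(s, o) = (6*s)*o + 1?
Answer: 0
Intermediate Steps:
r(s, o) = 1 + 6*o*s (r(s, o) = 6*o*s + 1 = 1 + 6*o*s)
l = 0 (l = 0*(-3) = 0)
n(a, j) = 0
(80 + 29)*n(-8, r(5, 1)) = (80 + 29)*0 = 109*0 = 0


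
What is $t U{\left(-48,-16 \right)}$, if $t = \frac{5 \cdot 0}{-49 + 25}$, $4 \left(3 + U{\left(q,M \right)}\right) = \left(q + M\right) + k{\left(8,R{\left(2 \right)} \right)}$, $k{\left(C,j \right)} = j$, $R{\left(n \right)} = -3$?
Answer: $0$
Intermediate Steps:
$U{\left(q,M \right)} = - \frac{15}{4} + \frac{M}{4} + \frac{q}{4}$ ($U{\left(q,M \right)} = -3 + \frac{\left(q + M\right) - 3}{4} = -3 + \frac{\left(M + q\right) - 3}{4} = -3 + \frac{-3 + M + q}{4} = -3 + \left(- \frac{3}{4} + \frac{M}{4} + \frac{q}{4}\right) = - \frac{15}{4} + \frac{M}{4} + \frac{q}{4}$)
$t = 0$ ($t = \frac{0}{-24} = 0 \left(- \frac{1}{24}\right) = 0$)
$t U{\left(-48,-16 \right)} = 0 \left(- \frac{15}{4} + \frac{1}{4} \left(-16\right) + \frac{1}{4} \left(-48\right)\right) = 0 \left(- \frac{15}{4} - 4 - 12\right) = 0 \left(- \frac{79}{4}\right) = 0$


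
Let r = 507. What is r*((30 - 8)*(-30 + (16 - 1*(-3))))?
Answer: -122694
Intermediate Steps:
r*((30 - 8)*(-30 + (16 - 1*(-3)))) = 507*((30 - 8)*(-30 + (16 - 1*(-3)))) = 507*(22*(-30 + (16 + 3))) = 507*(22*(-30 + 19)) = 507*(22*(-11)) = 507*(-242) = -122694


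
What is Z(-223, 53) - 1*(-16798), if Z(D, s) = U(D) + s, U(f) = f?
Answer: 16628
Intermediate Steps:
Z(D, s) = D + s
Z(-223, 53) - 1*(-16798) = (-223 + 53) - 1*(-16798) = -170 + 16798 = 16628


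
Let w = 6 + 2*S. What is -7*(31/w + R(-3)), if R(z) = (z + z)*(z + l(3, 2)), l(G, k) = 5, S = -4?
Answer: 385/2 ≈ 192.50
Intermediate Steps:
w = -2 (w = 6 + 2*(-4) = 6 - 8 = -2)
R(z) = 2*z*(5 + z) (R(z) = (z + z)*(z + 5) = (2*z)*(5 + z) = 2*z*(5 + z))
-7*(31/w + R(-3)) = -7*(31/(-2) + 2*(-3)*(5 - 3)) = -7*(31*(-1/2) + 2*(-3)*2) = -7*(-31/2 - 12) = -7*(-55/2) = 385/2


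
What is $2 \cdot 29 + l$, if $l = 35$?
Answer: $93$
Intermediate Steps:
$2 \cdot 29 + l = 2 \cdot 29 + 35 = 58 + 35 = 93$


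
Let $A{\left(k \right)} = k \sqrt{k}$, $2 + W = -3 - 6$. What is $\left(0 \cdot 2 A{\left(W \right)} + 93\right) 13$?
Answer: $1209$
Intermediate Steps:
$W = -11$ ($W = -2 - 9 = -11$)
$A{\left(k \right)} = k^{\frac{3}{2}}$
$\left(0 \cdot 2 A{\left(W \right)} + 93\right) 13 = \left(0 \cdot 2 \left(-11\right)^{\frac{3}{2}} + 93\right) 13 = \left(0 \left(- 11 i \sqrt{11}\right) + 93\right) 13 = \left(0 + 93\right) 13 = 93 \cdot 13 = 1209$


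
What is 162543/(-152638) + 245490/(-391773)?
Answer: -33717020453/19933149058 ≈ -1.6915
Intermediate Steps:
162543/(-152638) + 245490/(-391773) = 162543*(-1/152638) + 245490*(-1/391773) = -162543/152638 - 81830/130591 = -33717020453/19933149058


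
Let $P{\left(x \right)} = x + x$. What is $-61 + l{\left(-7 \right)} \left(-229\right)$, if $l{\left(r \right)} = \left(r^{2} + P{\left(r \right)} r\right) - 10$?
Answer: $-31434$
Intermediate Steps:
$P{\left(x \right)} = 2 x$
$l{\left(r \right)} = -10 + 3 r^{2}$ ($l{\left(r \right)} = \left(r^{2} + 2 r r\right) - 10 = \left(r^{2} + 2 r^{2}\right) - 10 = 3 r^{2} - 10 = -10 + 3 r^{2}$)
$-61 + l{\left(-7 \right)} \left(-229\right) = -61 + \left(-10 + 3 \left(-7\right)^{2}\right) \left(-229\right) = -61 + \left(-10 + 3 \cdot 49\right) \left(-229\right) = -61 + \left(-10 + 147\right) \left(-229\right) = -61 + 137 \left(-229\right) = -61 - 31373 = -31434$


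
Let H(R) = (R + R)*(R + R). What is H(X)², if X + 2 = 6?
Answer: 4096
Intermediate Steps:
X = 4 (X = -2 + 6 = 4)
H(R) = 4*R² (H(R) = (2*R)*(2*R) = 4*R²)
H(X)² = (4*4²)² = (4*16)² = 64² = 4096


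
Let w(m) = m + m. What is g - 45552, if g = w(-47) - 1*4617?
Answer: -50263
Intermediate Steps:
w(m) = 2*m
g = -4711 (g = 2*(-47) - 1*4617 = -94 - 4617 = -4711)
g - 45552 = -4711 - 45552 = -50263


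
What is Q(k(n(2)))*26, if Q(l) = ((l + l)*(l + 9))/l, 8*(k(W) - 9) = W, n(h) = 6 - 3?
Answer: 1911/2 ≈ 955.50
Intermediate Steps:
n(h) = 3
k(W) = 9 + W/8
Q(l) = 18 + 2*l (Q(l) = ((2*l)*(9 + l))/l = (2*l*(9 + l))/l = 18 + 2*l)
Q(k(n(2)))*26 = (18 + 2*(9 + (⅛)*3))*26 = (18 + 2*(9 + 3/8))*26 = (18 + 2*(75/8))*26 = (18 + 75/4)*26 = (147/4)*26 = 1911/2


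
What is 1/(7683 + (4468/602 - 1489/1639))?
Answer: 493339/3793536874 ≈ 0.00013005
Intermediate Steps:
1/(7683 + (4468/602 - 1489/1639)) = 1/(7683 + (4468*(1/602) - 1489*1/1639)) = 1/(7683 + (2234/301 - 1489/1639)) = 1/(7683 + 3213337/493339) = 1/(3793536874/493339) = 493339/3793536874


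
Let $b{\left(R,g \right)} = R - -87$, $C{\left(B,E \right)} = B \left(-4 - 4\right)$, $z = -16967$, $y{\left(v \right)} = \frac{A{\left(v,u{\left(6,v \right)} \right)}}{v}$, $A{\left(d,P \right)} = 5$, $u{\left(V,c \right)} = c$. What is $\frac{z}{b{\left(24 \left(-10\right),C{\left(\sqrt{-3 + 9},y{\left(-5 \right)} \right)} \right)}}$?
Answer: $\frac{16967}{153} \approx 110.9$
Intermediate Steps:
$y{\left(v \right)} = \frac{5}{v}$
$C{\left(B,E \right)} = - 8 B$ ($C{\left(B,E \right)} = B \left(-8\right) = - 8 B$)
$b{\left(R,g \right)} = 87 + R$ ($b{\left(R,g \right)} = R + 87 = 87 + R$)
$\frac{z}{b{\left(24 \left(-10\right),C{\left(\sqrt{-3 + 9},y{\left(-5 \right)} \right)} \right)}} = - \frac{16967}{87 + 24 \left(-10\right)} = - \frac{16967}{87 - 240} = - \frac{16967}{-153} = \left(-16967\right) \left(- \frac{1}{153}\right) = \frac{16967}{153}$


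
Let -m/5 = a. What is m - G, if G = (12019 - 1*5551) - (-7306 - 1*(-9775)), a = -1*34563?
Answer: 168816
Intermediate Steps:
a = -34563
m = 172815 (m = -5*(-34563) = 172815)
G = 3999 (G = (12019 - 5551) - (-7306 + 9775) = 6468 - 1*2469 = 6468 - 2469 = 3999)
m - G = 172815 - 1*3999 = 172815 - 3999 = 168816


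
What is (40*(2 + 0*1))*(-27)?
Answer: -2160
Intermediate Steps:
(40*(2 + 0*1))*(-27) = (40*(2 + 0))*(-27) = (40*2)*(-27) = 80*(-27) = -2160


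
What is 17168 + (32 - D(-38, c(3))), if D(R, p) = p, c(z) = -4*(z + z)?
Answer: 17224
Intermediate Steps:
c(z) = -8*z
17168 + (32 - D(-38, c(3))) = 17168 + (32 - (-8)*3) = 17168 + (32 - 1*(-24)) = 17168 + (32 + 24) = 17168 + 56 = 17224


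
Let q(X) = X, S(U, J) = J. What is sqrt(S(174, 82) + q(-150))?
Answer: 2*I*sqrt(17) ≈ 8.2462*I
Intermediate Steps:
sqrt(S(174, 82) + q(-150)) = sqrt(82 - 150) = sqrt(-68) = 2*I*sqrt(17)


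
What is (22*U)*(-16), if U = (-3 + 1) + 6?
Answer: -1408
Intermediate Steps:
U = 4 (U = -2 + 6 = 4)
(22*U)*(-16) = (22*4)*(-16) = 88*(-16) = -1408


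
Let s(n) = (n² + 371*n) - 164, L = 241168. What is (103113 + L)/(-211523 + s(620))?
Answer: 344281/402733 ≈ 0.85486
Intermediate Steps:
s(n) = -164 + n² + 371*n
(103113 + L)/(-211523 + s(620)) = (103113 + 241168)/(-211523 + (-164 + 620² + 371*620)) = 344281/(-211523 + (-164 + 384400 + 230020)) = 344281/(-211523 + 614256) = 344281/402733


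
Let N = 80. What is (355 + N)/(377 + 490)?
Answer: 145/289 ≈ 0.50173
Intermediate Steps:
(355 + N)/(377 + 490) = (355 + 80)/(377 + 490) = 435/867 = 435*(1/867) = 145/289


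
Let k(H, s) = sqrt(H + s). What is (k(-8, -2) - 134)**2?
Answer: (134 - I*sqrt(10))**2 ≈ 17946.0 - 847.49*I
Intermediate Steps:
(k(-8, -2) - 134)**2 = (sqrt(-8 - 2) - 134)**2 = (sqrt(-10) - 134)**2 = (I*sqrt(10) - 134)**2 = (-134 + I*sqrt(10))**2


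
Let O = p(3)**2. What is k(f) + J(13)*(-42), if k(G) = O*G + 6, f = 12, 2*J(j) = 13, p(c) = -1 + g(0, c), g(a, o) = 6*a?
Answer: -255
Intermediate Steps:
p(c) = -1 (p(c) = -1 + 6*0 = -1 + 0 = -1)
J(j) = 13/2 (J(j) = (1/2)*13 = 13/2)
O = 1 (O = (-1)**2 = 1)
k(G) = 6 + G (k(G) = 1*G + 6 = G + 6 = 6 + G)
k(f) + J(13)*(-42) = (6 + 12) + (13/2)*(-42) = 18 - 273 = -255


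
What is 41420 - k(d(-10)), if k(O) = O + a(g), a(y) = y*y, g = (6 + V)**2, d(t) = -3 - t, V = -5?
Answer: 41412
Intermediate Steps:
g = 1 (g = (6 - 5)**2 = 1**2 = 1)
a(y) = y**2
k(O) = 1 + O (k(O) = O + 1**2 = O + 1 = 1 + O)
41420 - k(d(-10)) = 41420 - (1 + (-3 - 1*(-10))) = 41420 - (1 + (-3 + 10)) = 41420 - (1 + 7) = 41420 - 1*8 = 41420 - 8 = 41412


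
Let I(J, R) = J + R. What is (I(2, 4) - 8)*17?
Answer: -34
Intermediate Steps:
(I(2, 4) - 8)*17 = ((2 + 4) - 8)*17 = (6 - 8)*17 = -2*17 = -34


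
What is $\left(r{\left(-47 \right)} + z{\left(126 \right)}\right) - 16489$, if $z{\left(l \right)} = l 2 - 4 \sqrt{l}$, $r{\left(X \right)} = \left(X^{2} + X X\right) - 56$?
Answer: $-11875 - 12 \sqrt{14} \approx -11920.0$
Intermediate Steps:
$r{\left(X \right)} = -56 + 2 X^{2}$ ($r{\left(X \right)} = \left(X^{2} + X^{2}\right) - 56 = 2 X^{2} - 56 = -56 + 2 X^{2}$)
$z{\left(l \right)} = - 4 \sqrt{l} + 2 l$ ($z{\left(l \right)} = 2 l - 4 \sqrt{l} = - 4 \sqrt{l} + 2 l$)
$\left(r{\left(-47 \right)} + z{\left(126 \right)}\right) - 16489 = \left(\left(-56 + 2 \left(-47\right)^{2}\right) + \left(- 4 \sqrt{126} + 2 \cdot 126\right)\right) - 16489 = \left(\left(-56 + 2 \cdot 2209\right) + \left(- 4 \cdot 3 \sqrt{14} + 252\right)\right) - 16489 = \left(\left(-56 + 4418\right) + \left(- 12 \sqrt{14} + 252\right)\right) - 16489 = \left(4362 + \left(252 - 12 \sqrt{14}\right)\right) - 16489 = \left(4614 - 12 \sqrt{14}\right) - 16489 = -11875 - 12 \sqrt{14}$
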